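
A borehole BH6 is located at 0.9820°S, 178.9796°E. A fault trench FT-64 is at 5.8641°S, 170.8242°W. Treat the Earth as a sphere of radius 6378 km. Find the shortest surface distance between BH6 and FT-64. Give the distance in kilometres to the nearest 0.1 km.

Δφ = -4.8821°,  Δλ = 10.1962°
a = sin²(Δφ/2) + cos φ₁ cos φ₂ sin²(Δλ/2) = 0.009668
c = 2·arcsin(√a) = 0.196969 rad = 11.2855°
d = R·c = 6378 × 0.196969 = 1256.3 km

1256.3 km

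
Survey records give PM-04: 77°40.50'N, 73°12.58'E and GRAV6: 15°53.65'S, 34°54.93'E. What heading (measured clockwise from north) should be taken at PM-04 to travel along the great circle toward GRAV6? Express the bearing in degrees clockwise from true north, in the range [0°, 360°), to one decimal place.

PM-04: φ = +77.67500°, λ = +73.20967°
GRAV6: φ = -15.89417°, λ = +34.91550°
Δλ = -38.2942°
y = sin Δλ · cos φ₂ = -0.596008
x = cos φ₁ sin φ₂ − sin φ₁ cos φ₂ cos Δλ = -0.795895
θ = atan2(y, x) = -143.1722° → 216.8278° (mod 360°)

216.8°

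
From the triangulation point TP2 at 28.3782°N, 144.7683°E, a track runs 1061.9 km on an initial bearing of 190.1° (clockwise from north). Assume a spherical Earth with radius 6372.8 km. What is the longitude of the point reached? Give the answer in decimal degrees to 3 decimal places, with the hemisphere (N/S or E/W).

143.006°E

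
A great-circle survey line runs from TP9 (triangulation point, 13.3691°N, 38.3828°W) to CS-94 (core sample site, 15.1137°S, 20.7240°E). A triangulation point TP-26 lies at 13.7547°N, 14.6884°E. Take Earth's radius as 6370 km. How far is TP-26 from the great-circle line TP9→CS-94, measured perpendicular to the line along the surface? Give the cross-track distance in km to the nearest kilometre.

2646 km

δ₁₃ = central angle TP9→TP-26 = 0.898539 rad  (haversine)
θ₁₃ = bearing TP9→TP-26 = 82.924°,  θ₁₂ = bearing TP9→CS-94 = 113.967°
dₓₜ = R·arcsin(sin δ₁₃ · sin(θ₁₃ − θ₁₂)) = 6370·arcsin(0.78242·sin(-31.043°)) = -2645.586 km
|dₓₜ| = 2645.586 km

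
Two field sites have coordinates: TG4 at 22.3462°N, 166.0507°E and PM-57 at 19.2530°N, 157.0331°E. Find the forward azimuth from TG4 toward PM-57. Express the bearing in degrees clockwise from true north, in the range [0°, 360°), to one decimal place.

Δλ = -9.0176°
y = sin Δλ · cos φ₂ = -0.147972
x = cos φ₁ sin φ₂ − sin φ₁ cos φ₂ cos Δλ = -0.049524
θ = atan2(y, x) = -108.5046° → 251.4954° (mod 360°)

251.5°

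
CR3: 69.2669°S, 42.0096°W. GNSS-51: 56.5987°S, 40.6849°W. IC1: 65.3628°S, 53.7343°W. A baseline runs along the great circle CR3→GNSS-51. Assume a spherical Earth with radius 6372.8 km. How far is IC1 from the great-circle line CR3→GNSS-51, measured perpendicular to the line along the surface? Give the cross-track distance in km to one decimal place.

561.8 km

δ₁₃ = central angle CR3→IC1 = 0.103968 rad  (haversine)
θ₁₃ = bearing CR3→IC1 = 305.288°,  θ₁₂ = bearing CR3→GNSS-51 = 3.323°
dₓₜ = R·arcsin(sin δ₁₃ · sin(θ₁₃ − θ₁₂)) = 6372.8·arcsin(0.10378·sin(301.964°)) = -561.821 km
|dₓₜ| = 561.821 km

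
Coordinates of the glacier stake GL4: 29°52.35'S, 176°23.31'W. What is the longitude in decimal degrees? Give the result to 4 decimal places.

176.3885°W

176° + 23.31′/60 = 176 + 0.38850 = 176.3885°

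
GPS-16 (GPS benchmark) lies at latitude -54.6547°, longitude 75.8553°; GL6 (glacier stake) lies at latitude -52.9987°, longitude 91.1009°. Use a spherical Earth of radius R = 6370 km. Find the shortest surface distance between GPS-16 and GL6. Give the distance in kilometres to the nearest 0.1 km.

Δφ = 1.6560°,  Δλ = 15.2456°
a = sin²(Δφ/2) + cos φ₁ cos φ₂ sin²(Δλ/2) = 0.006335
c = 2·arcsin(√a) = 0.159356 rad = 9.1304°
d = R·c = 6370 × 0.159356 = 1015.1 km

1015.1 km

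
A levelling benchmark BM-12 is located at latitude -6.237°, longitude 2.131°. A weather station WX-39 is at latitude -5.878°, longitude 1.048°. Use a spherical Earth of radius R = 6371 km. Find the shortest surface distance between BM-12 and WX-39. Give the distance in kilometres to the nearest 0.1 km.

126.2 km

Δφ = 0.3590°,  Δλ = -1.0830°
a = sin²(Δφ/2) + cos φ₁ cos φ₂ sin²(Δλ/2) = 0.000098
c = 2·arcsin(√a) = 0.019813 rad = 1.1352°
d = R·c = 6371 × 0.019813 = 126.2 km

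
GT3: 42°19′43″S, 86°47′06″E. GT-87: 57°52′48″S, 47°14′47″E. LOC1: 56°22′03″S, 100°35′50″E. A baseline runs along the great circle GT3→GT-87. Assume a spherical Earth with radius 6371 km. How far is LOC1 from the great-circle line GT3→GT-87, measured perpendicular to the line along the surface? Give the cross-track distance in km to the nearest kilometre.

1750 km

GT3: φ = -42.32861°, λ = +86.78500°
GT-87: φ = -57.88000°, λ = +47.24639°
LOC1: φ = -56.36750°, λ = +100.59722°
δ₁₃ = central angle GT3→LOC1 = 0.289836 rad  (haversine)
θ₁₃ = bearing GT3→LOC1 = 152.440°,  θ₁₂ = bearing GT3→GT-87 = 224.039°
dₓₜ = R·arcsin(sin δ₁₃ · sin(θ₁₃ − θ₁₂)) = 6371·arcsin(0.28579·sin(-71.599°)) = -1749.611 km
|dₓₜ| = 1749.611 km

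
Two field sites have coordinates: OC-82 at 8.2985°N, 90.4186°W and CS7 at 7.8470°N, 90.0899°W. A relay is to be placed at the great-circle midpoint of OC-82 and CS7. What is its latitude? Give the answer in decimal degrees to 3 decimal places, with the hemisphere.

Bx = cos φ₂ cos Δλ = 0.990620,  By = cos φ₂ sin Δλ = 0.005683
φₘ = atan2(sin φ₁ + sin φ₂, √((cos φ₁ + Bx)² + By²)) = 8.07278°
λₘ = λ₁ + atan2(By, cos φ₁ + Bx) = -90.25416°

8.073°N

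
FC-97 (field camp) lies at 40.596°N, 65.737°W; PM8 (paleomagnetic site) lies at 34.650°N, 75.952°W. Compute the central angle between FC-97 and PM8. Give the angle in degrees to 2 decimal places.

Δφ = -5.9460°,  Δλ = -10.2150°
a = sin²(Δφ/2) + cos φ₁ cos φ₂ sin²(Δλ/2) = 0.007641
c = 2·arcsin(√a) = 0.175044 rad = 10.0293°

10.03°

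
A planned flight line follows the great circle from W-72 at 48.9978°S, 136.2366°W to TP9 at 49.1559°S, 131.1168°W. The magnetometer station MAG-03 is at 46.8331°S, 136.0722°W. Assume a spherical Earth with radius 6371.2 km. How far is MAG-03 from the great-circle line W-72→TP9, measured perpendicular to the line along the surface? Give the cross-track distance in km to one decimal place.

240.9 km

δ₁₃ = central angle W-72→MAG-03 = 0.037830 rad  (haversine)
θ₁₃ = bearing W-72→MAG-03 = 2.975°,  θ₁₂ = bearing W-72→TP9 = 94.632°
dₓₜ = R·arcsin(sin δ₁₃ · sin(θ₁₃ − θ₁₂)) = 6371.2·arcsin(0.03782·sin(-91.657°)) = -240.922 km
|dₓₜ| = 240.922 km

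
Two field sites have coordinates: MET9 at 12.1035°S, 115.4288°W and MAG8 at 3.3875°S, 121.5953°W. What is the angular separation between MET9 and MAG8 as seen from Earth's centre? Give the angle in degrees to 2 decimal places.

10.64°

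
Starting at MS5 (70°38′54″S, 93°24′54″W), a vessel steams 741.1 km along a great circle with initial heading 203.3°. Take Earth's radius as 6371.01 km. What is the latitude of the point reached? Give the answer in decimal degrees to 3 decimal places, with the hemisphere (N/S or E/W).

MS5: φ = -70.64833°, λ = -93.41500°
δ = d/R = 741.1/6371.01 = 0.116324 rad
φ₂ = arcsin(sin φ₁ cos δ + cos φ₁ sin δ cos θ)
   = arcsin(-0.94350·0.99324 + 0.33137·0.11606·-0.91845) = -76.51935°
λ₂ = λ₁ + atan2(sin θ sin δ cos φ₁, cos δ − sin φ₁ sin φ₂) = -104.77247°

76.519°S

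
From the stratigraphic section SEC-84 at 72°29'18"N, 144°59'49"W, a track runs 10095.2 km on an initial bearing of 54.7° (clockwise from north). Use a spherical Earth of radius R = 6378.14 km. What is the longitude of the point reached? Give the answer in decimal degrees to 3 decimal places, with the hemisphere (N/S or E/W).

SEC-84: φ = +72.48833°, λ = -144.99694°
δ = d/R = 10095.2/6378.14 = 1.582781 rad
φ₂ = arcsin(sin φ₁ cos δ + cos φ₁ sin δ cos θ)
   = arcsin(0.95366·-0.01198 + 0.30090·0.99993·0.57786) = 9.34830°
λ₂ = λ₁ + atan2(sin θ sin δ cos φ₁, cos δ − sin φ₁ sin φ₂) = -20.79516°

20.795°W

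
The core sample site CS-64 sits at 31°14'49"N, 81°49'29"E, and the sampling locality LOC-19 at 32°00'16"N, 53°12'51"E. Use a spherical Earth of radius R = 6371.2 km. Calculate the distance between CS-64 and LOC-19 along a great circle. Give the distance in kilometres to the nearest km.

2702 km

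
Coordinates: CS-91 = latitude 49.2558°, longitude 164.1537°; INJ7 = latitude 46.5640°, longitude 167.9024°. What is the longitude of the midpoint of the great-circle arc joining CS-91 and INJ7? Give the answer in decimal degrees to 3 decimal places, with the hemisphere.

166.077°E

Bx = cos φ₂ cos Δλ = 0.686073,  By = cos φ₂ sin Δλ = 0.044952
φₘ = atan2(sin φ₁ + sin φ₂, √((cos φ₁ + Bx)² + By²)) = 47.92514°
λₘ = λ₁ + atan2(By, cos φ₁ + Bx) = 166.07682°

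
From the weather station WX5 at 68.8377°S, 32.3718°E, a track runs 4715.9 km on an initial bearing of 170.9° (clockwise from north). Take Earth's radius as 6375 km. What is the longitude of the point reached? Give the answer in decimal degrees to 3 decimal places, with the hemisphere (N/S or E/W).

δ = d/R = 4715.9/6375 = 0.739749 rad
φ₂ = arcsin(sin φ₁ cos δ + cos φ₁ sin δ cos θ)
   = arcsin(-0.93256·0.73864 + 0.36101·0.67410·-0.98741) = -68.29816°
λ₂ = λ₁ + atan2(sin θ sin δ cos φ₁, cos δ − sin φ₁ sin φ₂) = -164.38573°

164.386°W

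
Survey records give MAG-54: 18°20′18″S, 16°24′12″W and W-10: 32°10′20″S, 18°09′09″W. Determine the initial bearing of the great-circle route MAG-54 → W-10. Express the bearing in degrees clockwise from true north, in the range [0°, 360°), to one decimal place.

186.2°

MAG-54: φ = -18.33833°, λ = -16.40333°
W-10: φ = -32.17222°, λ = -18.15250°
Δλ = -1.7492°
y = sin Δλ · cos φ₂ = -0.025837
x = cos φ₁ sin φ₂ − sin φ₁ cos φ₂ cos Δλ = -0.239232
θ = atan2(y, x) = -173.8359° → 186.1641° (mod 360°)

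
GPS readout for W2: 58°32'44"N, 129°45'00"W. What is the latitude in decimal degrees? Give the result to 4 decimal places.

58° + 32′/60 + 44″/3600 = 58 + 0.53333 + 0.01222 = 58.5456°

58.5456°N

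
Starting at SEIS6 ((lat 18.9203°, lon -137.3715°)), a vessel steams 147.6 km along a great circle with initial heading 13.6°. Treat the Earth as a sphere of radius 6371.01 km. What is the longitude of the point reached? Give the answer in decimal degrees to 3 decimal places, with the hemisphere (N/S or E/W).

δ = d/R = 147.6/6371.01 = 0.023167 rad
φ₂ = arcsin(sin φ₁ cos δ + cos φ₁ sin δ cos θ)
   = arcsin(0.32425·0.99973 + 0.94597·0.02317·0.97196) = 20.21018°
λ₂ = λ₁ + atan2(sin θ sin δ cos φ₁, cos δ − sin φ₁ sin φ₂) = -137.03892°

137.039°W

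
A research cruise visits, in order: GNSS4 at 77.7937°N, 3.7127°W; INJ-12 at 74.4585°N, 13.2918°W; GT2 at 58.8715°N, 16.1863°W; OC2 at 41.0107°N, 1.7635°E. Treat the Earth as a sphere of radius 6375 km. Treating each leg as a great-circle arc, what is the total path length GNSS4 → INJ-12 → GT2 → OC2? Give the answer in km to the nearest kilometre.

4538 km

GNSS4→INJ-12: c = 0.070493 rad, d = 449.39 km
INJ-12→GT2: c = 0.272701 rad, d = 1738.47 km
GT2→OC2: c = 0.368642 rad, d = 2350.09 km
Total = 449.39 + 1738.47 + 2350.09 = 4537.96 km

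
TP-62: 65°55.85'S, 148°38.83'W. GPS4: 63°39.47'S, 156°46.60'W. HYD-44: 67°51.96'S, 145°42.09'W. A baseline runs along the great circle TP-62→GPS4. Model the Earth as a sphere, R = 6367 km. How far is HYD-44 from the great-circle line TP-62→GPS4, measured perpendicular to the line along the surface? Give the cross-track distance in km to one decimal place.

128.7 km

TP-62: φ = -65.93083°, λ = -148.64717°
GPS4: φ = -63.65783°, λ = -156.77667°
HYD-44: φ = -67.86600°, λ = -145.70150°
δ₁₃ = central angle TP-62→HYD-44 = 0.039331 rad  (haversine)
θ₁₃ = bearing TP-62→HYD-44 = 150.501°,  θ₁₂ = bearing TP-62→GPS4 = 299.561°
dₓₜ = R·arcsin(sin δ₁₃ · sin(θ₁₃ − θ₁₂)) = 6367·arcsin(0.03932·sin(-149.060°)) = -128.725 km
|dₓₜ| = 128.725 km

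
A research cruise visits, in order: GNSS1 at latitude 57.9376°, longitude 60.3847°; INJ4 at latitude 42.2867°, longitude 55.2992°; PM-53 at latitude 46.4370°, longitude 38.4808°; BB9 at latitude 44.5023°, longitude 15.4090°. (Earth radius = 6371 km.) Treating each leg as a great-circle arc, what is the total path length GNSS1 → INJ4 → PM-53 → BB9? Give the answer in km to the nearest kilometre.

4993 km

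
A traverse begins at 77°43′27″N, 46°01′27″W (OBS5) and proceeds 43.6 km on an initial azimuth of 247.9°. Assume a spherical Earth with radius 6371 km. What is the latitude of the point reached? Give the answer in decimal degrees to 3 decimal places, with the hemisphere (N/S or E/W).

77.571°N

OBS5: φ = +77.72417°, λ = -46.02417°
δ = d/R = 43.6/6371 = 0.006844 rad
φ₂ = arcsin(sin φ₁ cos δ + cos φ₁ sin δ cos θ)
   = arcsin(0.97714·0.99998 + 0.21262·0.00684·-0.37622) = 77.57142°
λ₂ = λ₁ + atan2(sin θ sin δ cos φ₁, cos δ − sin φ₁ sin φ₂) = -47.71240°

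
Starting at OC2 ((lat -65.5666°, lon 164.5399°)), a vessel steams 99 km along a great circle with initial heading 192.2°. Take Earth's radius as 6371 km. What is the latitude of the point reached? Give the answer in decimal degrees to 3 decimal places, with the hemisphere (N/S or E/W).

δ = d/R = 99/6371 = 0.015539 rad
φ₂ = arcsin(sin φ₁ cos δ + cos φ₁ sin δ cos θ)
   = arcsin(-0.91044·0.99988 + 0.41364·0.01554·-0.97742) = -66.43612°
λ₂ = λ₁ + atan2(sin θ sin δ cos φ₁, cos δ − sin φ₁ sin φ₂) = 164.06927°

66.436°S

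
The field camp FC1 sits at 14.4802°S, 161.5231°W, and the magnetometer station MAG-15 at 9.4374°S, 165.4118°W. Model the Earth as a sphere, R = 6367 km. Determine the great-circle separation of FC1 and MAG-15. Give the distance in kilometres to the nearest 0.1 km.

Δφ = 5.0428°,  Δλ = -3.8887°
a = sin²(Δφ/2) + cos φ₁ cos φ₂ sin²(Δλ/2) = 0.003035
c = 2·arcsin(√a) = 0.110235 rad = 6.3160°
d = R·c = 6367 × 0.110235 = 701.9 km

701.9 km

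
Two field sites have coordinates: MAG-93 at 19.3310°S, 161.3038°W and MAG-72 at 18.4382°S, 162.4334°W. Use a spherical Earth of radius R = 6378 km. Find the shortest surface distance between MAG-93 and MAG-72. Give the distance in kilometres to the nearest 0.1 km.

Δφ = 0.8928°,  Δλ = -1.1296°
a = sin²(Δφ/2) + cos φ₁ cos φ₂ sin²(Δλ/2) = 0.000148
c = 2·arcsin(√a) = 0.024306 rad = 1.3926°
d = R·c = 6378 × 0.024306 = 155.0 km

155.0 km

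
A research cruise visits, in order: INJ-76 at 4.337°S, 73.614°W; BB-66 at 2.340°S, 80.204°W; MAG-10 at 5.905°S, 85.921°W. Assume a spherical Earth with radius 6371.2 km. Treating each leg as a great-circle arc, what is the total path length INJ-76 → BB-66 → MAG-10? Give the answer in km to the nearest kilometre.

INJ-76→BB-66: c = 0.119990 rad, d = 764.48 km
BB-66→MAG-10: c = 0.117358 rad, d = 747.71 km
Total = 764.48 + 747.71 = 1512.19 km

1512 km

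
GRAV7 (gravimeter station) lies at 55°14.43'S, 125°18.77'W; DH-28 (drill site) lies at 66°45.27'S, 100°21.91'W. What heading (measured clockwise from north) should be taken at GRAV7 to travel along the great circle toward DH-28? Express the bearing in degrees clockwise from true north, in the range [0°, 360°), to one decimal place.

GRAV7: φ = -55.24050°, λ = -125.31283°
DH-28: φ = -66.75450°, λ = -100.36517°
Δλ = 24.9477°
y = sin Δλ · cos φ₂ = 0.166469
x = cos φ₁ sin φ₂ − sin φ₁ cos φ₂ cos Δλ = -0.229861
θ = atan2(y, x) = 144.0874° → 144.0874° (mod 360°)

144.1°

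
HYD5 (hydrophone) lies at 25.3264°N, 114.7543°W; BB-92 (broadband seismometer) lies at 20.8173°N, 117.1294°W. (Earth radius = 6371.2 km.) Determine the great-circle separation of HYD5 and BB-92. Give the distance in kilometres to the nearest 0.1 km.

557.1 km

Δφ = -4.5091°,  Δλ = -2.3751°
a = sin²(Δφ/2) + cos φ₁ cos φ₂ sin²(Δλ/2) = 0.001910
c = 2·arcsin(√a) = 0.087446 rad = 5.0103°
d = R·c = 6371.2 × 0.087446 = 557.1 km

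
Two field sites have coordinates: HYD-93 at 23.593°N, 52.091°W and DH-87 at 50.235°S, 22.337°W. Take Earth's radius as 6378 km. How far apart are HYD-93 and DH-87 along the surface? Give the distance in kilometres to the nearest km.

Δφ = -73.8280°,  Δλ = 29.7540°
a = sin²(Δφ/2) + cos φ₁ cos φ₂ sin²(Δλ/2) = 0.399378
c = 2·arcsin(√a) = 1.368170 rad = 78.3903°
d = R·c = 6378 × 1.368170 = 8726.2 km

8726 km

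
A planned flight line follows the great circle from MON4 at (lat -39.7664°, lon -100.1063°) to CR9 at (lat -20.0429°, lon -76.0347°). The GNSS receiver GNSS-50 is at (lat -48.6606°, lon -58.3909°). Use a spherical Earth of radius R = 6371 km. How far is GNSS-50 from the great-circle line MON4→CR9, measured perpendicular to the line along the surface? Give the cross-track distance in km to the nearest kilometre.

3135 km

δ₁₃ = central angle MON4→GNSS-50 = 0.536995 rad  (haversine)
θ₁₃ = bearing MON4→GNSS-50 = 120.773°,  θ₁₂ = bearing MON4→CR9 = 53.337°
dₓₜ = R·arcsin(sin δ₁₃ · sin(θ₁₃ − θ₁₂)) = 6371·arcsin(0.51156·sin(67.436°)) = 3134.589 km
|dₓₜ| = 3134.589 km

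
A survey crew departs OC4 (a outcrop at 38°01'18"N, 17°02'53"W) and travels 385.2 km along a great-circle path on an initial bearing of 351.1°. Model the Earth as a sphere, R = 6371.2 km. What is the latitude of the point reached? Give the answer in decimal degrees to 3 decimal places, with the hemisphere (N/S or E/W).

41.442°N

OC4: φ = +38.02167°, λ = -17.04806°
δ = d/R = 385.2/6371.2 = 0.060460 rad
φ₂ = arcsin(sin φ₁ cos δ + cos φ₁ sin δ cos θ)
   = arcsin(0.61596·0.99817 + 0.78778·0.06042·0.98796) = 41.44193°
λ₂ = λ₁ + atan2(sin θ sin δ cos φ₁, cos δ − sin φ₁ sin φ₂) = -17.76257°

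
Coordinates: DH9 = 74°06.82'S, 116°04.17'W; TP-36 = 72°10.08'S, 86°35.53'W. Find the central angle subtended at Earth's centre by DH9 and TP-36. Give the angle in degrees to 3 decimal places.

8.670°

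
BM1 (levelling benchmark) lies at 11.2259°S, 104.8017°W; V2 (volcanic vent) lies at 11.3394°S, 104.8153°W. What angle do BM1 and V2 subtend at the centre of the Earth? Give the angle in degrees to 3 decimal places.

0.114°

Δφ = -0.1135°,  Δλ = -0.0136°
a = sin²(Δφ/2) + cos φ₁ cos φ₂ sin²(Δλ/2) = 0.000001
c = 2·arcsin(√a) = 0.001995 rad = 0.1143°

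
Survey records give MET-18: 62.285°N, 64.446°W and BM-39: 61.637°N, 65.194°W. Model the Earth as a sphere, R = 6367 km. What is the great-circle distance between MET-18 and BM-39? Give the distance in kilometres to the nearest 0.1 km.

Δφ = -0.6480°,  Δλ = -0.7480°
a = sin²(Δφ/2) + cos φ₁ cos φ₂ sin²(Δλ/2) = 0.000041
c = 2·arcsin(√a) = 0.012867 rad = 0.7372°
d = R·c = 6367 × 0.012867 = 81.9 km

81.9 km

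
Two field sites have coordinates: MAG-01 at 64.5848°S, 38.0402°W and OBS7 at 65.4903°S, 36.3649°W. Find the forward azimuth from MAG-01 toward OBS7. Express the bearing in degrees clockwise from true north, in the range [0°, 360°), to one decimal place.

Δλ = 1.6753°
y = sin Δλ · cos φ₂ = 0.012128
x = cos φ₁ sin φ₂ − sin φ₁ cos φ₂ cos Δλ = -0.015963
θ = atan2(y, x) = 142.7743° → 142.7743° (mod 360°)

142.8°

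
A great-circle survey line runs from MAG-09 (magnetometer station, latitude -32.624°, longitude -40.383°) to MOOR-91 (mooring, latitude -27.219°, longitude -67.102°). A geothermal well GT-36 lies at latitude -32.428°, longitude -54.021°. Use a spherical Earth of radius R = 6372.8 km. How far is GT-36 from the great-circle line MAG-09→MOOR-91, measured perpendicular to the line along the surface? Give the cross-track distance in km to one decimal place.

δ₁₃ = central angle MAG-09→GT-36 = 0.200584 rad  (haversine)
θ₁₃ = bearing MAG-09→GT-36 = 267.293°,  θ₁₂ = bearing MAG-09→MOOR-91 = 276.139°
dₓₜ = R·arcsin(sin δ₁₃ · sin(θ₁₃ − θ₁₂)) = 6372.8·arcsin(0.19924·sin(-8.846°)) = -195.283 km
|dₓₜ| = 195.283 km

195.3 km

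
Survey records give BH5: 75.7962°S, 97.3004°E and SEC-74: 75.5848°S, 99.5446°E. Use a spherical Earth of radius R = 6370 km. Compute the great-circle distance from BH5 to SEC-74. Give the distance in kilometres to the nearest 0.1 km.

Δφ = 0.2114°,  Δλ = 2.2442°
a = sin²(Δφ/2) + cos φ₁ cos φ₂ sin²(Δλ/2) = 0.000027
c = 2·arcsin(√a) = 0.010359 rad = 0.5936°
d = R·c = 6370 × 0.010359 = 66.0 km

66.0 km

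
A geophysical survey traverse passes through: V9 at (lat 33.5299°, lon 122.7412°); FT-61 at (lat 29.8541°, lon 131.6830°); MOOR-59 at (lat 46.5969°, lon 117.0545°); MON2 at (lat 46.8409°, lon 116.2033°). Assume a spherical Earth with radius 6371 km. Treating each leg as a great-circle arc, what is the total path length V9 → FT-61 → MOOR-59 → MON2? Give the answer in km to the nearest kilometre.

3259 km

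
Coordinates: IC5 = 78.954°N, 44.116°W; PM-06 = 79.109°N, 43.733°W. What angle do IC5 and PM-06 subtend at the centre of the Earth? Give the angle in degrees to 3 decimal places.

Δφ = 0.1550°,  Δλ = 0.3830°
a = sin²(Δφ/2) + cos φ₁ cos φ₂ sin²(Δλ/2) = 0.000002
c = 2·arcsin(√a) = 0.002989 rad = 0.1713°

0.171°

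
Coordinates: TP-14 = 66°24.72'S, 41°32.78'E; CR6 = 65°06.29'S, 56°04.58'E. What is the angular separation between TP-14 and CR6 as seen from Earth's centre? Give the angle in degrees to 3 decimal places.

6.092°

TP-14: φ = -66.41200°, λ = +41.54633°
CR6: φ = -65.10483°, λ = +56.07633°
Δφ = 1.3072°,  Δλ = 14.5300°
a = sin²(Δφ/2) + cos φ₁ cos φ₂ sin²(Δλ/2) = 0.002824
c = 2·arcsin(√a) = 0.106331 rad = 6.0923°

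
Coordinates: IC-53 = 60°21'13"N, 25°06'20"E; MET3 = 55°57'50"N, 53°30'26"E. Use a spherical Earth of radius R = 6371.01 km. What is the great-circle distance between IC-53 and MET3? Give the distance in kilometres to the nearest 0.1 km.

IC-53: φ = +60.35361°, λ = +25.10556°
MET3: φ = +55.96389°, λ = +53.50722°
Δφ = -4.3897°,  Δλ = 28.4017°
a = sin²(Δφ/2) + cos φ₁ cos φ₂ sin²(Δλ/2) = 0.018129
c = 2·arcsin(√a) = 0.270108 rad = 15.4760°
d = R·c = 6371.01 × 0.270108 = 1720.9 km

1720.9 km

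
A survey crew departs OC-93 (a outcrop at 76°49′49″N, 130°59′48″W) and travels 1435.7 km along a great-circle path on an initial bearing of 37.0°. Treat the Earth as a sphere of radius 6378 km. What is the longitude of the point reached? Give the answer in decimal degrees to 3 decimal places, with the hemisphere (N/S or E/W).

60.855°W

OC-93: φ = +76.83028°, λ = -130.99667°
δ = d/R = 1435.7/6378 = 0.225102 rad
φ₂ = arcsin(sin φ₁ cos δ + cos φ₁ sin δ cos θ)
   = arcsin(0.97370·0.97477 + 0.22784·0.22321·0.79864) = 81.78884°
λ₂ = λ₁ + atan2(sin θ sin δ cos φ₁, cos δ − sin φ₁ sin φ₂) = -60.85534°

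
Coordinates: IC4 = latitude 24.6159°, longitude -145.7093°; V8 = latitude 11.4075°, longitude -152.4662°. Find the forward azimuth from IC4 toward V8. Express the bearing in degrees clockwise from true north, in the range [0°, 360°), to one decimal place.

Δλ = -6.7569°
y = sin Δλ · cos φ₂ = -0.115333
x = cos φ₁ sin φ₂ − sin φ₁ cos φ₂ cos Δλ = -0.225658
θ = atan2(y, x) = -152.9286° → 207.0714° (mod 360°)

207.1°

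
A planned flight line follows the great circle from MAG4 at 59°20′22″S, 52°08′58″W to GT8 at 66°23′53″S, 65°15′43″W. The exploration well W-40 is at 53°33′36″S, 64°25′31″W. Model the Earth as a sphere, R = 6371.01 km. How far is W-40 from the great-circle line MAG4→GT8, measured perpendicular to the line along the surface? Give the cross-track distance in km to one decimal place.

MAG4: φ = -59.33944°, λ = -52.14944°
GT8: φ = -66.39806°, λ = -65.26194°
W-40: φ = -53.56000°, λ = -64.42528°
δ₁₃ = central angle MAG4→W-40 = 0.155132 rad  (haversine)
θ₁₃ = bearing MAG4→W-40 = 305.178°,  θ₁₂ = bearing MAG4→GT8 = 214.560°
dₓₜ = R·arcsin(sin δ₁₃ · sin(θ₁₃ − θ₁₂)) = 6371.01·arcsin(0.15451·sin(90.618°)) = 988.288 km
|dₓₜ| = 988.288 km

988.3 km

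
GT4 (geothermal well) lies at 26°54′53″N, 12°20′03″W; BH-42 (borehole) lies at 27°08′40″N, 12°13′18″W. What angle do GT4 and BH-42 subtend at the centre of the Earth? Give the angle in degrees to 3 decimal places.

0.251°

GT4: φ = +26.91472°, λ = -12.33417°
BH-42: φ = +27.14444°, λ = -12.22167°
Δφ = 0.2297°,  Δλ = 0.1125°
a = sin²(Δφ/2) + cos φ₁ cos φ₂ sin²(Δλ/2) = 0.000005
c = 2·arcsin(√a) = 0.004374 rad = 0.2506°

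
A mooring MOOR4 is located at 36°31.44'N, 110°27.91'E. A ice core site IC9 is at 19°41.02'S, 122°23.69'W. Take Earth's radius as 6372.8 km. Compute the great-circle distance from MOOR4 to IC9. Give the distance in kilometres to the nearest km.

MOOR4: φ = +36.52400°, λ = +110.46517°
IC9: φ = -19.68367°, λ = -122.39483°
Δφ = -56.2077°,  Δλ = 127.1400°
a = sin²(Δφ/2) + cos φ₁ cos φ₂ sin²(Δλ/2) = 0.828652
c = 2·arcsin(√a) = 2.288032 rad = 131.0946°
d = R·c = 6372.8 × 2.288032 = 14581.2 km

14581 km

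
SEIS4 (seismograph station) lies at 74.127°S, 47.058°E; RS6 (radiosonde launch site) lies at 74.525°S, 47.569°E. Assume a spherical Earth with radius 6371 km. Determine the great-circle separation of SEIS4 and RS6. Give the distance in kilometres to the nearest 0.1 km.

Δφ = -0.3980°,  Δλ = 0.5110°
a = sin²(Δφ/2) + cos φ₁ cos φ₂ sin²(Δλ/2) = 0.000014
c = 2·arcsin(√a) = 0.007352 rad = 0.4213°
d = R·c = 6371 × 0.007352 = 46.8 km

46.8 km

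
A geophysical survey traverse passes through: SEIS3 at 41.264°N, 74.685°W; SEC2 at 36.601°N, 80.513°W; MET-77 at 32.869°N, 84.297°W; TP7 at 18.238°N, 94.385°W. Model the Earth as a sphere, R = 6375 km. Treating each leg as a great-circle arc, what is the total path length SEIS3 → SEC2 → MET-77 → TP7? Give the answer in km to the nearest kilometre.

SEIS3→SEC2: c = 0.113454 rad, d = 723.27 km
SEC2→MET-77: c = 0.084767 rad, d = 540.39 km
MET-77→TP7: c = 0.300327 rad, d = 1914.58 km
Total = 723.27 + 540.39 + 1914.58 = 3178.25 km

3178 km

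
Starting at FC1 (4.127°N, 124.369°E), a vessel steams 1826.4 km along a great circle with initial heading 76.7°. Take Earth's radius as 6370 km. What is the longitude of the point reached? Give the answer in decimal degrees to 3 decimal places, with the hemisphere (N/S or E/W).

δ = d/R = 1826.4/6370 = 0.286719 rad
φ₂ = arcsin(sin φ₁ cos δ + cos φ₁ sin δ cos θ)
   = arcsin(0.07197·0.95918 + 0.99741·0.28281·0.23005) = 7.69620°
λ₂ = λ₁ + atan2(sin θ sin δ cos φ₁, cos δ − sin φ₁ sin φ₂) = 140.49337°

140.493°E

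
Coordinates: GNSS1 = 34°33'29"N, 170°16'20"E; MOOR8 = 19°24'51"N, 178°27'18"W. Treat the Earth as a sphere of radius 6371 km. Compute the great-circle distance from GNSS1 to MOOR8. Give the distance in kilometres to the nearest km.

2017 km

GNSS1: φ = +34.55806°, λ = +170.27222°
MOOR8: φ = +19.41417°, λ = -178.45500°
Δφ = -15.1439°,  Δλ = 11.2728°
a = sin²(Δφ/2) + cos φ₁ cos φ₂ sin²(Δλ/2) = 0.024856
c = 2·arcsin(√a) = 0.316637 rad = 18.1420°
d = R·c = 6371 × 0.316637 = 2017.3 km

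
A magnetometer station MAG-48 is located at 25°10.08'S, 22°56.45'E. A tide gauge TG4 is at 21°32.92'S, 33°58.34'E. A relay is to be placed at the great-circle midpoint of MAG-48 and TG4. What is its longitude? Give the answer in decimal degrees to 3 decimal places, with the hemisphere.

MAG-48: φ = -25.16800°, λ = +22.94083°
TG4: φ = -21.54867°, λ = +33.97233°
Bx = cos φ₂ cos Δλ = 0.912920,  By = cos φ₂ sin Δλ = 0.177975
φₘ = atan2(sin φ₁ + sin φ₂, √((cos φ₁ + Bx)² + By²)) = -23.45526°
λₘ = λ₁ + atan2(By, cos φ₁ + Bx) = 28.53208°

28.532°E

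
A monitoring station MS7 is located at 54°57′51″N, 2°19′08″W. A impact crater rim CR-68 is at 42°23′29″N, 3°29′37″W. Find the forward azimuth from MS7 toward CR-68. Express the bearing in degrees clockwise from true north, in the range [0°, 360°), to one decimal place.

184.0°

MS7: φ = +54.96417°, λ = -2.31889°
CR-68: φ = +42.39139°, λ = -3.49361°
Δλ = -1.1747°
y = sin Δλ · cos φ₂ = -0.015141
x = cos φ₁ sin φ₂ − sin φ₁ cos φ₂ cos Δλ = -0.217552
θ = atan2(y, x) = -176.0187° → 183.9813° (mod 360°)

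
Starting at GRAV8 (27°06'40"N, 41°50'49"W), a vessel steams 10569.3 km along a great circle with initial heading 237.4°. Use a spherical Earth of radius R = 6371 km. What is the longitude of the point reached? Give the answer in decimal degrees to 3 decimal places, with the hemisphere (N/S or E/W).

GRAV8: φ = +27.11111°, λ = -41.84694°
δ = d/R = 10569.3/6371 = 1.658970 rad
φ₂ = arcsin(sin φ₁ cos δ + cos φ₁ sin δ cos θ)
   = arcsin(0.45572·-0.08806 + 0.89012·0.99612·-0.53877) = -31.18750°
λ₂ = λ₁ + atan2(sin θ sin δ cos φ₁, cos δ − sin φ₁ sin φ₂) = -120.64515°

120.645°W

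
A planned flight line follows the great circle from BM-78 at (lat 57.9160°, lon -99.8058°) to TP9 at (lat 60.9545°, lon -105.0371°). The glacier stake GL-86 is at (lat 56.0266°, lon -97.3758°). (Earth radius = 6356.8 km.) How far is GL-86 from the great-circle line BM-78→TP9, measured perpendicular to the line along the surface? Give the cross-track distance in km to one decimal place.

δ₁₃ = central angle BM-78→GL-86 = 0.040266 rad  (haversine)
θ₁₃ = bearing BM-78→GL-86 = 143.945°,  θ₁₂ = bearing BM-78→TP9 = 321.029°
dₓₜ = R·arcsin(sin δ₁₃ · sin(θ₁₃ − θ₁₂)) = 6356.8·arcsin(0.04026·sin(-177.084°)) = -13.020 km
|dₓₜ| = 13.020 km

13.0 km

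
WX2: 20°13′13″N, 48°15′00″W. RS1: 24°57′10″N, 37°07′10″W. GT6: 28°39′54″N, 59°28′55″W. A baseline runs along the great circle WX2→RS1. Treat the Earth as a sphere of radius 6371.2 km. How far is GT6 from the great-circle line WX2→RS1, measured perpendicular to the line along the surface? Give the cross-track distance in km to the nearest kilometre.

WX2: φ = +20.22028°, λ = -48.25000°
RS1: φ = +24.95278°, λ = -37.11944°
GT6: φ = +28.66500°, λ = -59.48194°
δ₁₃ = central angle WX2→GT6 = 0.231218 rad  (haversine)
θ₁₃ = bearing WX2→GT6 = 311.773°,  θ₁₂ = bearing WX2→RS1 = 63.204°
dₓₜ = R·arcsin(sin δ₁₃ · sin(θ₁₃ − θ₁₂)) = 6371.2·arcsin(0.22916·sin(248.569°)) = -1369.624 km
|dₓₜ| = 1369.624 km

1370 km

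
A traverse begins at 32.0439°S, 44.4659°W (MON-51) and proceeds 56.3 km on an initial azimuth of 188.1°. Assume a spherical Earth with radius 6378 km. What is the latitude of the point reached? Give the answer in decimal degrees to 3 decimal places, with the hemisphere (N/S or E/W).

δ = d/R = 56.3/6378 = 0.008827 rad
φ₂ = arcsin(sin φ₁ cos δ + cos φ₁ sin δ cos θ)
   = arcsin(-0.53057·0.99996 + 0.84764·0.00883·-0.99002) = -32.54459°
λ₂ = λ₁ + atan2(sin θ sin δ cos φ₁, cos δ − sin φ₁ sin φ₂) = -44.55044°

32.545°S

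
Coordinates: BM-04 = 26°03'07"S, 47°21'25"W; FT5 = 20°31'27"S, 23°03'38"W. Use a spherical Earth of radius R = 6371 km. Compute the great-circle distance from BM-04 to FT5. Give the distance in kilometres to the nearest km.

2552 km

BM-04: φ = -26.05194°, λ = -47.35694°
FT5: φ = -20.52417°, λ = -23.06056°
Δφ = 5.5278°,  Δλ = 24.2964°
a = sin²(Δφ/2) + cos φ₁ cos φ₂ sin²(Δλ/2) = 0.039586
c = 2·arcsin(√a) = 0.400596 rad = 22.9524°
d = R·c = 6371 × 0.400596 = 2552.2 km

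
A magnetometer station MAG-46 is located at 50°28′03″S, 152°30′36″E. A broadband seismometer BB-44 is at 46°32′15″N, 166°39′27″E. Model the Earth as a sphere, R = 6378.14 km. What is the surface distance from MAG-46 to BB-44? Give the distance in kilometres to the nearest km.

10884 km

MAG-46: φ = -50.46750°, λ = +152.51000°
BB-44: φ = +46.53750°, λ = +166.65750°
Δφ = 97.0050°,  Δλ = 14.1475°
a = sin²(Δφ/2) + cos φ₁ cos φ₂ sin²(Δλ/2) = 0.567618
c = 2·arcsin(√a) = 1.706448 rad = 97.7723°
d = R·c = 6378.14 × 1.706448 = 10884.0 km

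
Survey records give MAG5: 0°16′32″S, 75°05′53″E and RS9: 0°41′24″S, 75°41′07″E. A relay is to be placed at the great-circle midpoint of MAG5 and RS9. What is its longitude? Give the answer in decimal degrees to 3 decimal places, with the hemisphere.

MAG5: φ = -0.27556°, λ = +75.09806°
RS9: φ = -0.69000°, λ = +75.68528°
Bx = cos φ₂ cos Δλ = 0.999875,  By = cos φ₂ sin Δλ = 0.010248
φₘ = atan2(sin φ₁ + sin φ₂, √((cos φ₁ + Bx)² + By²)) = -0.48278°
λₘ = λ₁ + atan2(By, cos φ₁ + Bx) = 75.39166°

75.392°E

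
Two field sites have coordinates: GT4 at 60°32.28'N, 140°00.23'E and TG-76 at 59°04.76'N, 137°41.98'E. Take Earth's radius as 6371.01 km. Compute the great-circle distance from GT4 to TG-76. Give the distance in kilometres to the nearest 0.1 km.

207.1 km

GT4: φ = +60.53800°, λ = +140.00383°
TG-76: φ = +59.07933°, λ = +137.69967°
Δφ = -1.4587°,  Δλ = -2.3042°
a = sin²(Δφ/2) + cos φ₁ cos φ₂ sin²(Δλ/2) = 0.000264
c = 2·arcsin(√a) = 0.032510 rad = 1.8627°
d = R·c = 6371.01 × 0.032510 = 207.1 km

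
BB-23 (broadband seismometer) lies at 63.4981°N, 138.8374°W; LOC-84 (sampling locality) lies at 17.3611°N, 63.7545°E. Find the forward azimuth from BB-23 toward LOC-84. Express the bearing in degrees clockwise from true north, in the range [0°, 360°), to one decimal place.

Δλ = -157.4081°
y = sin Δλ · cos φ₂ = -0.366663
x = cos φ₁ sin φ₂ − sin φ₁ cos φ₂ cos Δλ = 0.921757
θ = atan2(y, x) = -21.6920° → 338.3080° (mod 360°)

338.3°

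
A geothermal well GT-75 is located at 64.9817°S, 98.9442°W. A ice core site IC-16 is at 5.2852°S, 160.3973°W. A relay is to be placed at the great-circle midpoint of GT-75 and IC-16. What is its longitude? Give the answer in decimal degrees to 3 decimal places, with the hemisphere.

Bx = cos φ₂ cos Δλ = 0.475846,  By = cos φ₂ sin Δλ = -0.874692
φₘ = atan2(sin φ₁ + sin φ₂, √((cos φ₁ + Bx)² + By²)) = -38.51973°
λₘ = λ₁ + atan2(By, cos φ₁ + Bx) = -143.16685°

143.167°W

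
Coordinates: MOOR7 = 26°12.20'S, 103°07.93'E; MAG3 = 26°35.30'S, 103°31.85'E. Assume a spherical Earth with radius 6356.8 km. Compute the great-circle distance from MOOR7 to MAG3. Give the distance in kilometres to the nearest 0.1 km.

58.3 km

MOOR7: φ = -26.20333°, λ = +103.13217°
MAG3: φ = -26.58833°, λ = +103.53083°
Δφ = -0.3850°,  Δλ = 0.3987°
a = sin²(Δφ/2) + cos φ₁ cos φ₂ sin²(Δλ/2) = 0.000021
c = 2·arcsin(√a) = 0.009165 rad = 0.5251°
d = R·c = 6356.8 × 0.009165 = 58.3 km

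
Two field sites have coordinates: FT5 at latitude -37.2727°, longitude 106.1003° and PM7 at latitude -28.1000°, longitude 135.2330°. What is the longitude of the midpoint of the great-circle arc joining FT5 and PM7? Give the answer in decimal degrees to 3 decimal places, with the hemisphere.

Bx = cos φ₂ cos Δλ = 0.770533,  By = cos φ₂ sin Δλ = 0.429449
φₘ = atan2(sin φ₁ + sin φ₂, √((cos φ₁ + Bx)² + By²)) = -33.54050°
λₘ = λ₁ + atan2(By, cos φ₁ + Bx) = 121.43295°

121.433°E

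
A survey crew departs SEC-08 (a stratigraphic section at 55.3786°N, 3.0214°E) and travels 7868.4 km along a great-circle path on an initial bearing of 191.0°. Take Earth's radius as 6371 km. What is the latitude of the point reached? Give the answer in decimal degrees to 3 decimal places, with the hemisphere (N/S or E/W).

δ = d/R = 7868.4/6371 = 1.235034 rad
φ₂ = arcsin(sin φ₁ cos δ + cos φ₁ sin δ cos θ)
   = arcsin(0.82292·0.32949 + 0.56815·0.94416·-0.98163) = -14.79876°
λ₂ = λ₁ + atan2(sin θ sin δ cos φ₁, cos δ − sin φ₁ sin φ₂) = -7.71758°

14.799°S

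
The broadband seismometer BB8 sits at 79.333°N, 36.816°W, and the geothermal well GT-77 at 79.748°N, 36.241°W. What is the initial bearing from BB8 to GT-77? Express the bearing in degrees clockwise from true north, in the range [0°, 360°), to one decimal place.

Δλ = 0.5750°
y = sin Δλ · cos φ₂ = 0.001786
x = cos φ₁ sin φ₂ − sin φ₁ cos φ₂ cos Δλ = 0.007252
θ = atan2(y, x) = 13.8362° → 13.8362° (mod 360°)

13.8°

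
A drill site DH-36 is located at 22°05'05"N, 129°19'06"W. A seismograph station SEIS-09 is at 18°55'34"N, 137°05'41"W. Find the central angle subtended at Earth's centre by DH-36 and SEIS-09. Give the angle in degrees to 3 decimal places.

7.937°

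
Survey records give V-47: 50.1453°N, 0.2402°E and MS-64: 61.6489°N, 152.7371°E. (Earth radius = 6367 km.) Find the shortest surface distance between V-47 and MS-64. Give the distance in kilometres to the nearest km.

Δφ = 11.5036°,  Δλ = 152.4969°
a = sin²(Δφ/2) + cos φ₁ cos φ₂ sin²(Δλ/2) = 0.297167
c = 2·arcsin(√a) = 1.153089 rad = 66.0671°
d = R·c = 6367 × 1.153089 = 7341.7 km

7342 km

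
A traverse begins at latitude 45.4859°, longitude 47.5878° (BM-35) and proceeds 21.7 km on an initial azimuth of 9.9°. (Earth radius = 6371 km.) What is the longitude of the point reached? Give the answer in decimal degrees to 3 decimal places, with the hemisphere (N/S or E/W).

47.636°E

δ = d/R = 21.7/6371 = 0.003406 rad
φ₂ = arcsin(sin φ₁ cos δ + cos φ₁ sin δ cos θ)
   = arcsin(0.71308·0.99999 + 0.70108·0.00341·0.98511) = 45.67814°
λ₂ = λ₁ + atan2(sin θ sin δ cos φ₁, cos δ − sin φ₁ sin φ₂) = 47.63582°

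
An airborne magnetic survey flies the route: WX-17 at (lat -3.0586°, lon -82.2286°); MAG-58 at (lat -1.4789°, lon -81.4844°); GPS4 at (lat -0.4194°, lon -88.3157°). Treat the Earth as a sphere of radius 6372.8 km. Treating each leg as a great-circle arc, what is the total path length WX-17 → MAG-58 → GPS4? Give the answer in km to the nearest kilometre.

963 km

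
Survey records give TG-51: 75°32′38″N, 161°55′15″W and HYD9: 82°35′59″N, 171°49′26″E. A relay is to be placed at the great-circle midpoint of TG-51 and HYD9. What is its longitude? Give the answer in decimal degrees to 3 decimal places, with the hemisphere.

TG-51: φ = +75.54389°, λ = -161.92083°
HYD9: φ = +82.59972°, λ = +171.82389°
Bx = cos φ₂ cos Δλ = 0.115512,  By = cos φ₂ sin Δλ = -0.056978
φₘ = atan2(sin φ₁ + sin φ₂, √((cos φ₁ + Bx)² + By²)) = 79.32197°
λₘ = λ₁ + atan2(By, cos φ₁ + Bx) = -170.78967°

170.790°W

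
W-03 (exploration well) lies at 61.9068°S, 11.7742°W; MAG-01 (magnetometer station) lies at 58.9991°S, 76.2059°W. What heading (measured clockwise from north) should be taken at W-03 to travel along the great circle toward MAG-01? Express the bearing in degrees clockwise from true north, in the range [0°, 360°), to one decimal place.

Δλ = -64.4317°
y = sin Δλ · cos φ₂ = -0.464613
x = cos φ₁ sin φ₂ − sin φ₁ cos φ₂ cos Δλ = -0.207543
θ = atan2(y, x) = -114.0703° → 245.9297° (mod 360°)

245.9°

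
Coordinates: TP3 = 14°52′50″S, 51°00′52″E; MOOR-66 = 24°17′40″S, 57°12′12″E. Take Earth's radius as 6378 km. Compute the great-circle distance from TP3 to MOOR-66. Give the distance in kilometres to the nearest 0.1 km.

1232.1 km

TP3: φ = -14.88056°, λ = +51.01444°
MOOR-66: φ = -24.29444°, λ = +57.20333°
Δφ = -9.4139°,  Δλ = 6.1889°
a = sin²(Δφ/2) + cos φ₁ cos φ₂ sin²(Δλ/2) = 0.009301
c = 2·arcsin(√a) = 0.193180 rad = 11.0684°
d = R·c = 6378 × 0.193180 = 1232.1 km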